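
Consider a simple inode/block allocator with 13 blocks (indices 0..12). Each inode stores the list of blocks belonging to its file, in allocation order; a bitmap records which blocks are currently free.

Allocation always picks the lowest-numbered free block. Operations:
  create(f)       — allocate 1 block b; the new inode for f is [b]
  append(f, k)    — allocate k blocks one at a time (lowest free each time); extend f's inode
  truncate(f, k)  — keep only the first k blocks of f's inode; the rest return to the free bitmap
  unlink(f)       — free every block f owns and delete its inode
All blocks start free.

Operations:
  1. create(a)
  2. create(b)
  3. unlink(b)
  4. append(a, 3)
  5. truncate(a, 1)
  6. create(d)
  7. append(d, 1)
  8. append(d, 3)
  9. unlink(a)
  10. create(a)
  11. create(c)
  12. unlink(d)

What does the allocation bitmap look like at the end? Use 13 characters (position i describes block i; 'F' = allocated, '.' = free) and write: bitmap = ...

bitmap = F.....F......

  1. create(a)  ⇒  F............  {a→[0]}
  2. create(b)  ⇒  FF...........  {a→[0]; b→[1]}
  3. unlink(b)  ⇒  F............  {a→[0]}
  4. append(a, 3)  ⇒  FFFF.........  {a→[0, 1, 2, 3]}
  5. truncate(a, 1)  ⇒  F............  {a→[0]}
  6. create(d)  ⇒  FF...........  {a→[0]; d→[1]}
  7. append(d, 1)  ⇒  FFF..........  {a→[0]; d→[1, 2]}
  8. append(d, 3)  ⇒  FFFFFF.......  {a→[0]; d→[1, 2, 3, 4, 5]}
  9. unlink(a)  ⇒  .FFFFF.......  {d→[1, 2, 3, 4, 5]}
  10. create(a)  ⇒  FFFFFF.......  {a→[0]; d→[1, 2, 3, 4, 5]}
  11. create(c)  ⇒  FFFFFFF......  {a→[0]; c→[6]; d→[1, 2, 3, 4, 5]}
  12. unlink(d)  ⇒  F.....F......  {a→[0]; c→[6]}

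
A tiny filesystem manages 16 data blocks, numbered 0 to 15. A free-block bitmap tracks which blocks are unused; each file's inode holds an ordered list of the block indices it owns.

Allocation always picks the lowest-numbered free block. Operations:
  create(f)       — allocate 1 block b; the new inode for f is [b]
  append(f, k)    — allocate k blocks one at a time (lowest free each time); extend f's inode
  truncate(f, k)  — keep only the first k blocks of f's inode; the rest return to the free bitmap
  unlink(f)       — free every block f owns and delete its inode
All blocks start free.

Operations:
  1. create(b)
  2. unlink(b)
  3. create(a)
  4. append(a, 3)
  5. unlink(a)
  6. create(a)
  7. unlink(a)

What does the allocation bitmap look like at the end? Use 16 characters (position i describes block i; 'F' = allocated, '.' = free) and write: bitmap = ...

after create(b) → b:[0]  free=[F...............]
after unlink(b) →   free=[................]
after create(a) → a:[0]  free=[F...............]
after append(a, 3) → a:[0, 1, 2, 3]  free=[FFFF............]
after unlink(a) →   free=[................]
after create(a) → a:[0]  free=[F...............]
after unlink(a) →   free=[................]

bitmap = ................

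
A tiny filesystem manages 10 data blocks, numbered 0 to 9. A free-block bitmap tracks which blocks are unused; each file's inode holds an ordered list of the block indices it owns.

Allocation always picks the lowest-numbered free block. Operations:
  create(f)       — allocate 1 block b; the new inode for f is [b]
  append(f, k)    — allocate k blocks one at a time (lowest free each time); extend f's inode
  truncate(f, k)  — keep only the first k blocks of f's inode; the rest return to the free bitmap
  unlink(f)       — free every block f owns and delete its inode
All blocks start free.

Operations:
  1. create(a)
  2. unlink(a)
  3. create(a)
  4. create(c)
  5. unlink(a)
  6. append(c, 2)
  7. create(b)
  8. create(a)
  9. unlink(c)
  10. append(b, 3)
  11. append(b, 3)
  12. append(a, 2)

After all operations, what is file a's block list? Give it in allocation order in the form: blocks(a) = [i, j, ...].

[1] create(a) — a=0 (map F.........)
[2] unlink(a) —  (map ..........)
[3] create(a) — a=0 (map F.........)
[4] create(c) — a=0 c=1 (map FF........)
[5] unlink(a) — c=1 (map .F........)
[6] append(c, 2) — c=1,0,2 (map FFF.......)
[7] create(b) — b=3 c=1,0,2 (map FFFF......)
[8] create(a) — a=4 b=3 c=1,0,2 (map FFFFF.....)
[9] unlink(c) — a=4 b=3 (map ...FF.....)
[10] append(b, 3) — a=4 b=3,0,1,2 (map FFFFF.....)
[11] append(b, 3) — a=4 b=3,0,1,2,5,6,7 (map FFFFFFFF..)
[12] append(a, 2) — a=4,8,9 b=3,0,1,2,5,6,7 (map FFFFFFFFFF)

blocks(a) = [4, 8, 9]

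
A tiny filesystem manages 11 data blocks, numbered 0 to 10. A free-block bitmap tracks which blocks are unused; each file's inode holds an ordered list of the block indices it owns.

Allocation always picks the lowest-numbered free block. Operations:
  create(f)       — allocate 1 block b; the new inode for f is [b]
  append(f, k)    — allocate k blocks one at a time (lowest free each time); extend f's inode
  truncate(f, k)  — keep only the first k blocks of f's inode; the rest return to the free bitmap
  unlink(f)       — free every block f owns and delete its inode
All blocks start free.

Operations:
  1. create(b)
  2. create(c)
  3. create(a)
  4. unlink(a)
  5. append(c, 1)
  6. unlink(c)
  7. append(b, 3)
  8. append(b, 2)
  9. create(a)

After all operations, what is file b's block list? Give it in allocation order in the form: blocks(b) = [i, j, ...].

blocks(b) = [0, 1, 2, 3, 4, 5]

  1. create(b)  ⇒  F..........  {b→[0]}
  2. create(c)  ⇒  FF.........  {b→[0]; c→[1]}
  3. create(a)  ⇒  FFF........  {a→[2]; b→[0]; c→[1]}
  4. unlink(a)  ⇒  FF.........  {b→[0]; c→[1]}
  5. append(c, 1)  ⇒  FFF........  {b→[0]; c→[1, 2]}
  6. unlink(c)  ⇒  F..........  {b→[0]}
  7. append(b, 3)  ⇒  FFFF.......  {b→[0, 1, 2, 3]}
  8. append(b, 2)  ⇒  FFFFFF.....  {b→[0, 1, 2, 3, 4, 5]}
  9. create(a)  ⇒  FFFFFFF....  {a→[6]; b→[0, 1, 2, 3, 4, 5]}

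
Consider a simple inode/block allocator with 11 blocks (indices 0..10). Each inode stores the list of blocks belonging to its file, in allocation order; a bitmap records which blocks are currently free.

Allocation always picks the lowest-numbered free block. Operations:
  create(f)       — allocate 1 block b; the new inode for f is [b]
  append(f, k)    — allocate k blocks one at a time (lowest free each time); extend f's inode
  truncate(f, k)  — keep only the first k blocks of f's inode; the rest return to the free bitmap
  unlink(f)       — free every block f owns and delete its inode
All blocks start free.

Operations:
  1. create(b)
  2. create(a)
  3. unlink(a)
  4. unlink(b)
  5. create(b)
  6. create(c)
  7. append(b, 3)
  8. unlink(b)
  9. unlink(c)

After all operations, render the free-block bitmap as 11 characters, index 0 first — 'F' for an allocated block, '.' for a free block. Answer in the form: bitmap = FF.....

bitmap = ...........

create(b): bitmap=F.......... | b=[0]
create(a): bitmap=FF......... | a=[1] b=[0]
unlink(a): bitmap=F.......... | b=[0]
unlink(b): bitmap=........... | 
create(b): bitmap=F.......... | b=[0]
create(c): bitmap=FF......... | b=[0] c=[1]
append(b, 3): bitmap=FFFFF...... | b=[0, 2, 3, 4] c=[1]
unlink(b): bitmap=.F......... | c=[1]
unlink(c): bitmap=........... | 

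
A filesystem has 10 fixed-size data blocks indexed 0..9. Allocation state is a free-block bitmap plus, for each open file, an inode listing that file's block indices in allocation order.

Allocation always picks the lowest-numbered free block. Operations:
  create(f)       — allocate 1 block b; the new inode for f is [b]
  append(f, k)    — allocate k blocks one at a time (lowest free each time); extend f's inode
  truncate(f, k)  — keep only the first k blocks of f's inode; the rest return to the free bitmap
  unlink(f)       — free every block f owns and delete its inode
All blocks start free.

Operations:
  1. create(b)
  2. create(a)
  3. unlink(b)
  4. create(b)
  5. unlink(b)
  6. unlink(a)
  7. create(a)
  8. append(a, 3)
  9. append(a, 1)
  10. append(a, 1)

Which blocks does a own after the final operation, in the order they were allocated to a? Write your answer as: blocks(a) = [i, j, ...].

blocks(a) = [0, 1, 2, 3, 4, 5]

after create(b) → b:[0]  free=[F.........]
after create(a) → a:[1], b:[0]  free=[FF........]
after unlink(b) → a:[1]  free=[.F........]
after create(b) → a:[1], b:[0]  free=[FF........]
after unlink(b) → a:[1]  free=[.F........]
after unlink(a) →   free=[..........]
after create(a) → a:[0]  free=[F.........]
after append(a, 3) → a:[0, 1, 2, 3]  free=[FFFF......]
after append(a, 1) → a:[0, 1, 2, 3, 4]  free=[FFFFF.....]
after append(a, 1) → a:[0, 1, 2, 3, 4, 5]  free=[FFFFFF....]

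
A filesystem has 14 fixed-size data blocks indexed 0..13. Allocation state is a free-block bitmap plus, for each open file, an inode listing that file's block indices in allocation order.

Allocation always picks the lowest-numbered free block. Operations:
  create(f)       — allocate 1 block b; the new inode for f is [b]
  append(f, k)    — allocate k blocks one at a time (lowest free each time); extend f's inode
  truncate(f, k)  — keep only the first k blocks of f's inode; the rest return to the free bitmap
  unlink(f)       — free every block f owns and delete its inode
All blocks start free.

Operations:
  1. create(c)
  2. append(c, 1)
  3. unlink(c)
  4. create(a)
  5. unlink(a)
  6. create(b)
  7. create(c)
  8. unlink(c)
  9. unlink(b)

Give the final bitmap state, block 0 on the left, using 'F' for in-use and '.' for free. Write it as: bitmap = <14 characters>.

after create(c) → c:[0]  free=[F.............]
after append(c, 1) → c:[0, 1]  free=[FF............]
after unlink(c) →   free=[..............]
after create(a) → a:[0]  free=[F.............]
after unlink(a) →   free=[..............]
after create(b) → b:[0]  free=[F.............]
after create(c) → b:[0], c:[1]  free=[FF............]
after unlink(c) → b:[0]  free=[F.............]
after unlink(b) →   free=[..............]

bitmap = ..............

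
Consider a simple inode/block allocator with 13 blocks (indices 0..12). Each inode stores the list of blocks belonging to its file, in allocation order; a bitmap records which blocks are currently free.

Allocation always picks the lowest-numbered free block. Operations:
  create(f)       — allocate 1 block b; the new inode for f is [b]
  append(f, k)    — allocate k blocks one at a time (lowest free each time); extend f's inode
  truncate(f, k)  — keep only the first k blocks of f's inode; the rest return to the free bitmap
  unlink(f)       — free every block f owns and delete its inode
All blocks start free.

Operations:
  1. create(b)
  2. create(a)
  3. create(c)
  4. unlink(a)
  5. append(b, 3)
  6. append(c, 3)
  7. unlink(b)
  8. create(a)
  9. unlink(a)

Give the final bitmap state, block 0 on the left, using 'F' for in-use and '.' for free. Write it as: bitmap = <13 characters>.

bitmap = ..F..FFF.....

create(b): bitmap=F............ | b=[0]
create(a): bitmap=FF........... | a=[1] b=[0]
create(c): bitmap=FFF.......... | a=[1] b=[0] c=[2]
unlink(a): bitmap=F.F.......... | b=[0] c=[2]
append(b, 3): bitmap=FFFFF........ | b=[0, 1, 3, 4] c=[2]
append(c, 3): bitmap=FFFFFFFF..... | b=[0, 1, 3, 4] c=[2, 5, 6, 7]
unlink(b): bitmap=..F..FFF..... | c=[2, 5, 6, 7]
create(a): bitmap=F.F..FFF..... | a=[0] c=[2, 5, 6, 7]
unlink(a): bitmap=..F..FFF..... | c=[2, 5, 6, 7]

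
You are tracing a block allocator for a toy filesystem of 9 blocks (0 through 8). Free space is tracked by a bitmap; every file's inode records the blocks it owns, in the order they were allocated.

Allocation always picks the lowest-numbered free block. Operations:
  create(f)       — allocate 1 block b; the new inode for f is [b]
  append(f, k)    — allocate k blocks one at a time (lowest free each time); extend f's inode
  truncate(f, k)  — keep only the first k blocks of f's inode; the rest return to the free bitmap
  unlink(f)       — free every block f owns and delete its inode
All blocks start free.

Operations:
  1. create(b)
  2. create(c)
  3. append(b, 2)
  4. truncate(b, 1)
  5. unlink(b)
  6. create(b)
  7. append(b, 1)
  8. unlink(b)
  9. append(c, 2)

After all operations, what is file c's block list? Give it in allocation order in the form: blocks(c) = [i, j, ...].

[1] create(b) — b=0 (map F........)
[2] create(c) — b=0 c=1 (map FF.......)
[3] append(b, 2) — b=0,2,3 c=1 (map FFFF.....)
[4] truncate(b, 1) — b=0 c=1 (map FF.......)
[5] unlink(b) — c=1 (map .F.......)
[6] create(b) — b=0 c=1 (map FF.......)
[7] append(b, 1) — b=0,2 c=1 (map FFF......)
[8] unlink(b) — c=1 (map .F.......)
[9] append(c, 2) — c=1,0,2 (map FFF......)

blocks(c) = [1, 0, 2]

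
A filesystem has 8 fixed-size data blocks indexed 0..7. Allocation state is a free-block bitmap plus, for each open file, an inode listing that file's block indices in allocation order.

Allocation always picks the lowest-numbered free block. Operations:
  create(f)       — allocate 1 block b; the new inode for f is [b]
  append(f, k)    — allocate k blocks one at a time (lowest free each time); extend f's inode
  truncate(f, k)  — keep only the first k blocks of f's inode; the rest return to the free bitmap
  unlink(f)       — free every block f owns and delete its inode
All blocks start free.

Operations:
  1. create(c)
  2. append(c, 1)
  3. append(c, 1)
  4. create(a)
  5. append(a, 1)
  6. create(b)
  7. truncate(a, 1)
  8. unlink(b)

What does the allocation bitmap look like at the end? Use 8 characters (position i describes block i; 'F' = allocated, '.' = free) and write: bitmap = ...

bitmap = FFFF....

  1. create(c)  ⇒  F.......  {c→[0]}
  2. append(c, 1)  ⇒  FF......  {c→[0, 1]}
  3. append(c, 1)  ⇒  FFF.....  {c→[0, 1, 2]}
  4. create(a)  ⇒  FFFF....  {a→[3]; c→[0, 1, 2]}
  5. append(a, 1)  ⇒  FFFFF...  {a→[3, 4]; c→[0, 1, 2]}
  6. create(b)  ⇒  FFFFFF..  {a→[3, 4]; b→[5]; c→[0, 1, 2]}
  7. truncate(a, 1)  ⇒  FFFF.F..  {a→[3]; b→[5]; c→[0, 1, 2]}
  8. unlink(b)  ⇒  FFFF....  {a→[3]; c→[0, 1, 2]}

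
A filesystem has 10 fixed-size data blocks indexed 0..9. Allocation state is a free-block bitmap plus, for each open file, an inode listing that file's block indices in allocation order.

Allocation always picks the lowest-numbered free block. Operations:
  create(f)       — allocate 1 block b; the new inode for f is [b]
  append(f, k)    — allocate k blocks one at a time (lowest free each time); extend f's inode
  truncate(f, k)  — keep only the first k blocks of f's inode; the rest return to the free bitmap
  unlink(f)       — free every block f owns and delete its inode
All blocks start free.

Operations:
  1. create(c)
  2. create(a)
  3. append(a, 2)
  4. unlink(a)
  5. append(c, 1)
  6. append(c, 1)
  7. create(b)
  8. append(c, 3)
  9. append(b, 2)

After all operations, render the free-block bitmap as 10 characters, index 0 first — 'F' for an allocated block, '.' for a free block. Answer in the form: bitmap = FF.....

[1] create(c) — c=0 (map F.........)
[2] create(a) — a=1 c=0 (map FF........)
[3] append(a, 2) — a=1,2,3 c=0 (map FFFF......)
[4] unlink(a) — c=0 (map F.........)
[5] append(c, 1) — c=0,1 (map FF........)
[6] append(c, 1) — c=0,1,2 (map FFF.......)
[7] create(b) — b=3 c=0,1,2 (map FFFF......)
[8] append(c, 3) — b=3 c=0,1,2,4,5,6 (map FFFFFFF...)
[9] append(b, 2) — b=3,7,8 c=0,1,2,4,5,6 (map FFFFFFFFF.)

bitmap = FFFFFFFFF.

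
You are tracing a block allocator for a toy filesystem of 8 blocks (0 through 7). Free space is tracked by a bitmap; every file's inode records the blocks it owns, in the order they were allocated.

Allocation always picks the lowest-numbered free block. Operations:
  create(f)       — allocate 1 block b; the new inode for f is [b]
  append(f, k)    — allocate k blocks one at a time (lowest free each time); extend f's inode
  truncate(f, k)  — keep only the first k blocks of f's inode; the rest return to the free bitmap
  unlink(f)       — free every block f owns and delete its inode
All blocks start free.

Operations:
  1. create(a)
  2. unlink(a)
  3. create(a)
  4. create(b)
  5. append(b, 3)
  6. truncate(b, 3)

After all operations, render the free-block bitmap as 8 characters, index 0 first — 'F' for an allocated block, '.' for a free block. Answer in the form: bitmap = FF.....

[1] create(a) — a=0 (map F.......)
[2] unlink(a) —  (map ........)
[3] create(a) — a=0 (map F.......)
[4] create(b) — a=0 b=1 (map FF......)
[5] append(b, 3) — a=0 b=1,2,3,4 (map FFFFF...)
[6] truncate(b, 3) — a=0 b=1,2,3 (map FFFF....)

bitmap = FFFF....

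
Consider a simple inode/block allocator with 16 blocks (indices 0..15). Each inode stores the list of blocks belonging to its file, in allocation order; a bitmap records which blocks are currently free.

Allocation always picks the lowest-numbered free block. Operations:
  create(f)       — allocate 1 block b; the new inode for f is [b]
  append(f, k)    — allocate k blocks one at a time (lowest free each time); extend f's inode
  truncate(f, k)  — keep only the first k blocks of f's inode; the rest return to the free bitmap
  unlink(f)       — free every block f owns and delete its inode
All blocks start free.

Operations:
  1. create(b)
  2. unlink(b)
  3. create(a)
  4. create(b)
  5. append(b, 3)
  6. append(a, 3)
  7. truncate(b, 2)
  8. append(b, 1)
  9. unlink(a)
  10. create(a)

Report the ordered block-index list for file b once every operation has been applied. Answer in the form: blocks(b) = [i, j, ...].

  1. create(b)  ⇒  F...............  {b→[0]}
  2. unlink(b)  ⇒  ................  {}
  3. create(a)  ⇒  F...............  {a→[0]}
  4. create(b)  ⇒  FF..............  {a→[0]; b→[1]}
  5. append(b, 3)  ⇒  FFFFF...........  {a→[0]; b→[1, 2, 3, 4]}
  6. append(a, 3)  ⇒  FFFFFFFF........  {a→[0, 5, 6, 7]; b→[1, 2, 3, 4]}
  7. truncate(b, 2)  ⇒  FFF..FFF........  {a→[0, 5, 6, 7]; b→[1, 2]}
  8. append(b, 1)  ⇒  FFFF.FFF........  {a→[0, 5, 6, 7]; b→[1, 2, 3]}
  9. unlink(a)  ⇒  .FFF............  {b→[1, 2, 3]}
  10. create(a)  ⇒  FFFF............  {a→[0]; b→[1, 2, 3]}

blocks(b) = [1, 2, 3]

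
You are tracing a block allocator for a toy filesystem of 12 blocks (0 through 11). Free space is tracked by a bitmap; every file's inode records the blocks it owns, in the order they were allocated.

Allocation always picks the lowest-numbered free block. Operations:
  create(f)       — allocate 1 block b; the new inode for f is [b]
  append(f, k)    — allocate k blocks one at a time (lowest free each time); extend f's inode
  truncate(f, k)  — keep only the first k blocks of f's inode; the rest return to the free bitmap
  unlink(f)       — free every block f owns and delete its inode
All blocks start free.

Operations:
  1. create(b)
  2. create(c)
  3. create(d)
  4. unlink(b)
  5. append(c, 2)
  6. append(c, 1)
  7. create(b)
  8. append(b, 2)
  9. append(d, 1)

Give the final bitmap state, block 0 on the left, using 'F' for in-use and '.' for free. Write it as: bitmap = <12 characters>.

bitmap = FFFFFFFFF...

  1. create(b)  ⇒  F...........  {b→[0]}
  2. create(c)  ⇒  FF..........  {b→[0]; c→[1]}
  3. create(d)  ⇒  FFF.........  {b→[0]; c→[1]; d→[2]}
  4. unlink(b)  ⇒  .FF.........  {c→[1]; d→[2]}
  5. append(c, 2)  ⇒  FFFF........  {c→[1, 0, 3]; d→[2]}
  6. append(c, 1)  ⇒  FFFFF.......  {c→[1, 0, 3, 4]; d→[2]}
  7. create(b)  ⇒  FFFFFF......  {b→[5]; c→[1, 0, 3, 4]; d→[2]}
  8. append(b, 2)  ⇒  FFFFFFFF....  {b→[5, 6, 7]; c→[1, 0, 3, 4]; d→[2]}
  9. append(d, 1)  ⇒  FFFFFFFFF...  {b→[5, 6, 7]; c→[1, 0, 3, 4]; d→[2, 8]}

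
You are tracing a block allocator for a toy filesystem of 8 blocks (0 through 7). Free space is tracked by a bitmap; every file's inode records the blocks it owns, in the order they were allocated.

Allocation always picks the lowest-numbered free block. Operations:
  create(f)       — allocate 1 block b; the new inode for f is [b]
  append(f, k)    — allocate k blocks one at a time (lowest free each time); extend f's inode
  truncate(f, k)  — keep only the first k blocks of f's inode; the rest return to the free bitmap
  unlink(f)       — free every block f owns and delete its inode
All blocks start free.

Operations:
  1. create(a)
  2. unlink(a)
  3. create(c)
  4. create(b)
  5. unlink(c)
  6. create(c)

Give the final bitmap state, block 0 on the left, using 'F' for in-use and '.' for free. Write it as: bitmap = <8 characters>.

after create(a) → a:[0]  free=[F.......]
after unlink(a) →   free=[........]
after create(c) → c:[0]  free=[F.......]
after create(b) → b:[1], c:[0]  free=[FF......]
after unlink(c) → b:[1]  free=[.F......]
after create(c) → b:[1], c:[0]  free=[FF......]

bitmap = FF......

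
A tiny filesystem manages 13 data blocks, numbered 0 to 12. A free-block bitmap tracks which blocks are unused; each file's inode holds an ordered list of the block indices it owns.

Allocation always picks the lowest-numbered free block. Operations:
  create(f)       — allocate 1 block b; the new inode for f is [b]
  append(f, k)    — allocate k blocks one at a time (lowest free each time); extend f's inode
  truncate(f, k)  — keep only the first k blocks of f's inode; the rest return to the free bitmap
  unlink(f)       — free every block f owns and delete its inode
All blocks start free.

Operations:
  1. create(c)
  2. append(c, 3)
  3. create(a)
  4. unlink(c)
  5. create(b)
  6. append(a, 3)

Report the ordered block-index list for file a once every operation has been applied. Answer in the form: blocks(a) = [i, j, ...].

blocks(a) = [4, 1, 2, 3]

create(c): bitmap=F............ | c=[0]
append(c, 3): bitmap=FFFF......... | c=[0, 1, 2, 3]
create(a): bitmap=FFFFF........ | a=[4] c=[0, 1, 2, 3]
unlink(c): bitmap=....F........ | a=[4]
create(b): bitmap=F...F........ | a=[4] b=[0]
append(a, 3): bitmap=FFFFF........ | a=[4, 1, 2, 3] b=[0]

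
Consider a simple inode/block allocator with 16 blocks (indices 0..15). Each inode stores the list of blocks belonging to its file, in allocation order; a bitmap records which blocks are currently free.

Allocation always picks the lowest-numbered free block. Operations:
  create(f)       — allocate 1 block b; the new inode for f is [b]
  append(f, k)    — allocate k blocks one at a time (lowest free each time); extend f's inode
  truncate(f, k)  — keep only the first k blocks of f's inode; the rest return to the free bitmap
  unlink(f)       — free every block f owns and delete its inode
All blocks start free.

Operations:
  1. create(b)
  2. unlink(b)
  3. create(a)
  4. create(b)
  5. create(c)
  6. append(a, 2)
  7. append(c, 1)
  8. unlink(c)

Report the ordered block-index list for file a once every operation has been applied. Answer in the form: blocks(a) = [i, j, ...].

blocks(a) = [0, 3, 4]

[1] create(b) — b=0 (map F...............)
[2] unlink(b) —  (map ................)
[3] create(a) — a=0 (map F...............)
[4] create(b) — a=0 b=1 (map FF..............)
[5] create(c) — a=0 b=1 c=2 (map FFF.............)
[6] append(a, 2) — a=0,3,4 b=1 c=2 (map FFFFF...........)
[7] append(c, 1) — a=0,3,4 b=1 c=2,5 (map FFFFFF..........)
[8] unlink(c) — a=0,3,4 b=1 (map FF.FF...........)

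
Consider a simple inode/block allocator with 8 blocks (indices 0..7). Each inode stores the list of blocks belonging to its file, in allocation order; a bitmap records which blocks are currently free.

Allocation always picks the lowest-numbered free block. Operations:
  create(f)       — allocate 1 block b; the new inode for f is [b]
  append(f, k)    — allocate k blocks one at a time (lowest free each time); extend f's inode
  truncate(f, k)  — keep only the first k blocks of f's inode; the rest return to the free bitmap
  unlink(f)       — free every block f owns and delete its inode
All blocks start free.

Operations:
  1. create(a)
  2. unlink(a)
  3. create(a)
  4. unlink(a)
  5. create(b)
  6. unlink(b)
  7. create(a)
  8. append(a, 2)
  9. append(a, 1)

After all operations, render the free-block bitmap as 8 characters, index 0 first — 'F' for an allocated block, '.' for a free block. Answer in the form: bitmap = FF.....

  1. create(a)  ⇒  F.......  {a→[0]}
  2. unlink(a)  ⇒  ........  {}
  3. create(a)  ⇒  F.......  {a→[0]}
  4. unlink(a)  ⇒  ........  {}
  5. create(b)  ⇒  F.......  {b→[0]}
  6. unlink(b)  ⇒  ........  {}
  7. create(a)  ⇒  F.......  {a→[0]}
  8. append(a, 2)  ⇒  FFF.....  {a→[0, 1, 2]}
  9. append(a, 1)  ⇒  FFFF....  {a→[0, 1, 2, 3]}

bitmap = FFFF....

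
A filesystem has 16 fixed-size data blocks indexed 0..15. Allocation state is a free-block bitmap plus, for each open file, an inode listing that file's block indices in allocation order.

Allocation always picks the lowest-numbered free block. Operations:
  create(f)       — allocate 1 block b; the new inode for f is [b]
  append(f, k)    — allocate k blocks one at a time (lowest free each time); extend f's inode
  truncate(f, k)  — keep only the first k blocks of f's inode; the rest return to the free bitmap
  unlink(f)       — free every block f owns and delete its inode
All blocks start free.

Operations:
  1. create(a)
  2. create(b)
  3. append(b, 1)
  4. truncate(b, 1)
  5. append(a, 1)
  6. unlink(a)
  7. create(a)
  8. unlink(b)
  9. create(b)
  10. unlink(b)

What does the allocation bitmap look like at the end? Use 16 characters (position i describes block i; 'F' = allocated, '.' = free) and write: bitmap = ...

bitmap = F...............

  1. create(a)  ⇒  F...............  {a→[0]}
  2. create(b)  ⇒  FF..............  {a→[0]; b→[1]}
  3. append(b, 1)  ⇒  FFF.............  {a→[0]; b→[1, 2]}
  4. truncate(b, 1)  ⇒  FF..............  {a→[0]; b→[1]}
  5. append(a, 1)  ⇒  FFF.............  {a→[0, 2]; b→[1]}
  6. unlink(a)  ⇒  .F..............  {b→[1]}
  7. create(a)  ⇒  FF..............  {a→[0]; b→[1]}
  8. unlink(b)  ⇒  F...............  {a→[0]}
  9. create(b)  ⇒  FF..............  {a→[0]; b→[1]}
  10. unlink(b)  ⇒  F...............  {a→[0]}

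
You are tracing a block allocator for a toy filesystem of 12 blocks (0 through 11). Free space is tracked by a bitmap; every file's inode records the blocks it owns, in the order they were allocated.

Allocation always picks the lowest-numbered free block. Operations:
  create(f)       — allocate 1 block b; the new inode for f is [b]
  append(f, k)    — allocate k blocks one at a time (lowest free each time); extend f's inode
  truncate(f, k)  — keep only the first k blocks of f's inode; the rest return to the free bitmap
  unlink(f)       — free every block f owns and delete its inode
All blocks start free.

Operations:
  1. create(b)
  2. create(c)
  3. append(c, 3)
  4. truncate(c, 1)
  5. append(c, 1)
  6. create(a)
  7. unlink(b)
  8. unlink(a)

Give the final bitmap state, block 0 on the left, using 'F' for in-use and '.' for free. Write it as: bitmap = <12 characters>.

after create(b) → b:[0]  free=[F...........]
after create(c) → b:[0], c:[1]  free=[FF..........]
after append(c, 3) → b:[0], c:[1, 2, 3, 4]  free=[FFFFF.......]
after truncate(c, 1) → b:[0], c:[1]  free=[FF..........]
after append(c, 1) → b:[0], c:[1, 2]  free=[FFF.........]
after create(a) → a:[3], b:[0], c:[1, 2]  free=[FFFF........]
after unlink(b) → a:[3], c:[1, 2]  free=[.FFF........]
after unlink(a) → c:[1, 2]  free=[.FF.........]

bitmap = .FF.........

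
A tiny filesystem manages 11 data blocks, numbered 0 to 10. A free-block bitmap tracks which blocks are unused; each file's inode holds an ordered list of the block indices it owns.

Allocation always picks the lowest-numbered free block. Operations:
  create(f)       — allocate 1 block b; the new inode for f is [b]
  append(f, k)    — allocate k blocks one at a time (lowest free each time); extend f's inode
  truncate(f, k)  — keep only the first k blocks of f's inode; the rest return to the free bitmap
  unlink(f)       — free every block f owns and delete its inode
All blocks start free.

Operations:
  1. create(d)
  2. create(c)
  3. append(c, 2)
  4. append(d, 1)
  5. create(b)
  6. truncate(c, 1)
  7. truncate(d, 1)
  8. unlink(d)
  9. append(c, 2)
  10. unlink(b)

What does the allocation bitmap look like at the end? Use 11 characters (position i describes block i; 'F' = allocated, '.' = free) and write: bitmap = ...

bitmap = FFF........

  1. create(d)  ⇒  F..........  {d→[0]}
  2. create(c)  ⇒  FF.........  {c→[1]; d→[0]}
  3. append(c, 2)  ⇒  FFFF.......  {c→[1, 2, 3]; d→[0]}
  4. append(d, 1)  ⇒  FFFFF......  {c→[1, 2, 3]; d→[0, 4]}
  5. create(b)  ⇒  FFFFFF.....  {b→[5]; c→[1, 2, 3]; d→[0, 4]}
  6. truncate(c, 1)  ⇒  FF..FF.....  {b→[5]; c→[1]; d→[0, 4]}
  7. truncate(d, 1)  ⇒  FF...F.....  {b→[5]; c→[1]; d→[0]}
  8. unlink(d)  ⇒  .F...F.....  {b→[5]; c→[1]}
  9. append(c, 2)  ⇒  FFF..F.....  {b→[5]; c→[1, 0, 2]}
  10. unlink(b)  ⇒  FFF........  {c→[1, 0, 2]}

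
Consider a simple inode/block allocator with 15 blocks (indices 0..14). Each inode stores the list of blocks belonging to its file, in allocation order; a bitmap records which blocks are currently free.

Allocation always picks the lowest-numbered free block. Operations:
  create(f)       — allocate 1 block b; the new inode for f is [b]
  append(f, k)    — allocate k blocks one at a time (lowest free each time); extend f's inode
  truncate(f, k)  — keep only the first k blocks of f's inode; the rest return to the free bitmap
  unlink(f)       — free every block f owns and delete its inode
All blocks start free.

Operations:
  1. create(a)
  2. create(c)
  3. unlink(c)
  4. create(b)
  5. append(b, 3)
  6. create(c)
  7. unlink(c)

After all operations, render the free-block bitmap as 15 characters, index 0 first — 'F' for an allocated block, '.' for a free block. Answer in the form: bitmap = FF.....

bitmap = FFFFF..........

create(a): bitmap=F.............. | a=[0]
create(c): bitmap=FF............. | a=[0] c=[1]
unlink(c): bitmap=F.............. | a=[0]
create(b): bitmap=FF............. | a=[0] b=[1]
append(b, 3): bitmap=FFFFF.......... | a=[0] b=[1, 2, 3, 4]
create(c): bitmap=FFFFFF......... | a=[0] b=[1, 2, 3, 4] c=[5]
unlink(c): bitmap=FFFFF.......... | a=[0] b=[1, 2, 3, 4]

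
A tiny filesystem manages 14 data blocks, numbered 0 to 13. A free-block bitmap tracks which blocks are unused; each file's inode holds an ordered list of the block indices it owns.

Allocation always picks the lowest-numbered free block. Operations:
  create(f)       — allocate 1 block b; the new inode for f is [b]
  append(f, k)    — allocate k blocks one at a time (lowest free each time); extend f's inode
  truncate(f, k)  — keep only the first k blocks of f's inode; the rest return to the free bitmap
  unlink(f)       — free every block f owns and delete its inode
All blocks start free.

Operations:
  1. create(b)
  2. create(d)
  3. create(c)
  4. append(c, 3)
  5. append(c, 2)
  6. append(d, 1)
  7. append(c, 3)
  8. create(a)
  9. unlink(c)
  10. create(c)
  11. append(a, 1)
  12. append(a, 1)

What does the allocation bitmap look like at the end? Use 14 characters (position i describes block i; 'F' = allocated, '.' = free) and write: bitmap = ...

bitmap = FFFFF...F...F.

after create(b) → b:[0]  free=[F.............]
after create(d) → b:[0], d:[1]  free=[FF............]
after create(c) → b:[0], c:[2], d:[1]  free=[FFF...........]
after append(c, 3) → b:[0], c:[2, 3, 4, 5], d:[1]  free=[FFFFFF........]
after append(c, 2) → b:[0], c:[2, 3, 4, 5, 6, 7], d:[1]  free=[FFFFFFFF......]
after append(d, 1) → b:[0], c:[2, 3, 4, 5, 6, 7], d:[1, 8]  free=[FFFFFFFFF.....]
after append(c, 3) → b:[0], c:[2, 3, 4, 5, 6, 7, 9, 10, 11], d:[1, 8]  free=[FFFFFFFFFFFF..]
after create(a) → a:[12], b:[0], c:[2, 3, 4, 5, 6, 7, 9, 10, 11], d:[1, 8]  free=[FFFFFFFFFFFFF.]
after unlink(c) → a:[12], b:[0], d:[1, 8]  free=[FF......F...F.]
after create(c) → a:[12], b:[0], c:[2], d:[1, 8]  free=[FFF.....F...F.]
after append(a, 1) → a:[12, 3], b:[0], c:[2], d:[1, 8]  free=[FFFF....F...F.]
after append(a, 1) → a:[12, 3, 4], b:[0], c:[2], d:[1, 8]  free=[FFFFF...F...F.]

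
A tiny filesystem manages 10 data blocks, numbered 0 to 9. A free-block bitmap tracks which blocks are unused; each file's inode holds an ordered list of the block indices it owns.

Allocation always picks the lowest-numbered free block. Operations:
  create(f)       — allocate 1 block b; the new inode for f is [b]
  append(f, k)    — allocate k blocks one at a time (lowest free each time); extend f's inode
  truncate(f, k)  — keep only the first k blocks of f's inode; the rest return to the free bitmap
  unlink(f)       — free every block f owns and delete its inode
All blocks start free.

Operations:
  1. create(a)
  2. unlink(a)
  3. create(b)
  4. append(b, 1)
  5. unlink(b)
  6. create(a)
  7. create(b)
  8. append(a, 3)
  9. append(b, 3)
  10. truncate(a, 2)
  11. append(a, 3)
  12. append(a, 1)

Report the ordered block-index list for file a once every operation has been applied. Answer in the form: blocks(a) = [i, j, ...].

[1] create(a) — a=0 (map F.........)
[2] unlink(a) —  (map ..........)
[3] create(b) — b=0 (map F.........)
[4] append(b, 1) — b=0,1 (map FF........)
[5] unlink(b) —  (map ..........)
[6] create(a) — a=0 (map F.........)
[7] create(b) — a=0 b=1 (map FF........)
[8] append(a, 3) — a=0,2,3,4 b=1 (map FFFFF.....)
[9] append(b, 3) — a=0,2,3,4 b=1,5,6,7 (map FFFFFFFF..)
[10] truncate(a, 2) — a=0,2 b=1,5,6,7 (map FFF..FFF..)
[11] append(a, 3) — a=0,2,3,4,8 b=1,5,6,7 (map FFFFFFFFF.)
[12] append(a, 1) — a=0,2,3,4,8,9 b=1,5,6,7 (map FFFFFFFFFF)

blocks(a) = [0, 2, 3, 4, 8, 9]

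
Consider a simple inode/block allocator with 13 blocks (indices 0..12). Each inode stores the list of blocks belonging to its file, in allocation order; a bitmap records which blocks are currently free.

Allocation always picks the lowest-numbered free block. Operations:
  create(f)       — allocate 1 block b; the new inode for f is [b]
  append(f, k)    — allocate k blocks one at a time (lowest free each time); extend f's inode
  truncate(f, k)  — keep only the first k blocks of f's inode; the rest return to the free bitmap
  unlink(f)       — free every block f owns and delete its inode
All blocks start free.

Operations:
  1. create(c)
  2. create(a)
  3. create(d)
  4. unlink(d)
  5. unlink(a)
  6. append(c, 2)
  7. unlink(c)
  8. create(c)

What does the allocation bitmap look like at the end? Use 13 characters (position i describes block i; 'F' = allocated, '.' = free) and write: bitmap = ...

[1] create(c) — c=0 (map F............)
[2] create(a) — a=1 c=0 (map FF...........)
[3] create(d) — a=1 c=0 d=2 (map FFF..........)
[4] unlink(d) — a=1 c=0 (map FF...........)
[5] unlink(a) — c=0 (map F............)
[6] append(c, 2) — c=0,1,2 (map FFF..........)
[7] unlink(c) —  (map .............)
[8] create(c) — c=0 (map F............)

bitmap = F............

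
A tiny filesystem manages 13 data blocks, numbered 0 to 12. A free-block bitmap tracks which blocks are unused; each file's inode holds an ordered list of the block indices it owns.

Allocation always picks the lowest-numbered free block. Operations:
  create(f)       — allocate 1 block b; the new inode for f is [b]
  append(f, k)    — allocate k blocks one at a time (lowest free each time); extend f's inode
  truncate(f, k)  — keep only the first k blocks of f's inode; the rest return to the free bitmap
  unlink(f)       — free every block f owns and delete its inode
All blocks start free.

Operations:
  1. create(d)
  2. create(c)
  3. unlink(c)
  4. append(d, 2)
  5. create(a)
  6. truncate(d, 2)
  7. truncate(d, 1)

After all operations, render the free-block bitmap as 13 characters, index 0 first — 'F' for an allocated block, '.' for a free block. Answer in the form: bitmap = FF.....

bitmap = F..F.........

after create(d) → d:[0]  free=[F............]
after create(c) → c:[1], d:[0]  free=[FF...........]
after unlink(c) → d:[0]  free=[F............]
after append(d, 2) → d:[0, 1, 2]  free=[FFF..........]
after create(a) → a:[3], d:[0, 1, 2]  free=[FFFF.........]
after truncate(d, 2) → a:[3], d:[0, 1]  free=[FF.F.........]
after truncate(d, 1) → a:[3], d:[0]  free=[F..F.........]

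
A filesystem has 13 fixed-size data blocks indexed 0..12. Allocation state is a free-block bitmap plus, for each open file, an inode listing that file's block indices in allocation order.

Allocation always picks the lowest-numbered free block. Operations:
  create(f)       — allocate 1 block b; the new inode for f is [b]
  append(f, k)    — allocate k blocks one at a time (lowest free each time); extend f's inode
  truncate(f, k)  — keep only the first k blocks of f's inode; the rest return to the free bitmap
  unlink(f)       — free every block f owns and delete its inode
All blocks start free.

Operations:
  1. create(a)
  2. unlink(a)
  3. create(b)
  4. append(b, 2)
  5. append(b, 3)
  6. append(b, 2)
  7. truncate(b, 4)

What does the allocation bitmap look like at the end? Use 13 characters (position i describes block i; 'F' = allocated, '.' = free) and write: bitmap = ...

[1] create(a) — a=0 (map F............)
[2] unlink(a) —  (map .............)
[3] create(b) — b=0 (map F............)
[4] append(b, 2) — b=0,1,2 (map FFF..........)
[5] append(b, 3) — b=0,1,2,3,4,5 (map FFFFFF.......)
[6] append(b, 2) — b=0,1,2,3,4,5,6,7 (map FFFFFFFF.....)
[7] truncate(b, 4) — b=0,1,2,3 (map FFFF.........)

bitmap = FFFF.........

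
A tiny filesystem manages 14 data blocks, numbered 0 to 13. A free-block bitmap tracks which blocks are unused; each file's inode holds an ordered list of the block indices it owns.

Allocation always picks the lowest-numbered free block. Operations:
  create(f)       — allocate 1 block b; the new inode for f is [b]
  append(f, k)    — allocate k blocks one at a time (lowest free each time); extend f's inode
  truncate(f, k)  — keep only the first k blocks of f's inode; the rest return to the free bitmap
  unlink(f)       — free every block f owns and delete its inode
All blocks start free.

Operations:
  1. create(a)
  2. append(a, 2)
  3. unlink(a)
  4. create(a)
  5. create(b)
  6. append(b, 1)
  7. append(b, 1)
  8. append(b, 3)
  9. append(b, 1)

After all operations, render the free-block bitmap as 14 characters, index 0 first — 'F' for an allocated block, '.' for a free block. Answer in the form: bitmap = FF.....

bitmap = FFFFFFFF......

  1. create(a)  ⇒  F.............  {a→[0]}
  2. append(a, 2)  ⇒  FFF...........  {a→[0, 1, 2]}
  3. unlink(a)  ⇒  ..............  {}
  4. create(a)  ⇒  F.............  {a→[0]}
  5. create(b)  ⇒  FF............  {a→[0]; b→[1]}
  6. append(b, 1)  ⇒  FFF...........  {a→[0]; b→[1, 2]}
  7. append(b, 1)  ⇒  FFFF..........  {a→[0]; b→[1, 2, 3]}
  8. append(b, 3)  ⇒  FFFFFFF.......  {a→[0]; b→[1, 2, 3, 4, 5, 6]}
  9. append(b, 1)  ⇒  FFFFFFFF......  {a→[0]; b→[1, 2, 3, 4, 5, 6, 7]}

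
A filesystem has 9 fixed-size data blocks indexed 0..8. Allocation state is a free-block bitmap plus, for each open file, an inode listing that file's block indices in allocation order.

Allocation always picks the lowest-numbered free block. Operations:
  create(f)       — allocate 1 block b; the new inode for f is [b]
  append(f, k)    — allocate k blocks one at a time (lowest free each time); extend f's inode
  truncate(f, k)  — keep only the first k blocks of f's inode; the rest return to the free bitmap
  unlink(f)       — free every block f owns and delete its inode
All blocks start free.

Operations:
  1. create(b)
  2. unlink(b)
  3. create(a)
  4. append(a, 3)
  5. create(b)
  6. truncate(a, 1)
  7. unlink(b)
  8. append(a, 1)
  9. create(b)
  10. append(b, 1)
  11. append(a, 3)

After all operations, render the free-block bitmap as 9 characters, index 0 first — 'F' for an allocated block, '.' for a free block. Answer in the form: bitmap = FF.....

create(b): bitmap=F........ | b=[0]
unlink(b): bitmap=......... | 
create(a): bitmap=F........ | a=[0]
append(a, 3): bitmap=FFFF..... | a=[0, 1, 2, 3]
create(b): bitmap=FFFFF.... | a=[0, 1, 2, 3] b=[4]
truncate(a, 1): bitmap=F...F.... | a=[0] b=[4]
unlink(b): bitmap=F........ | a=[0]
append(a, 1): bitmap=FF....... | a=[0, 1]
create(b): bitmap=FFF...... | a=[0, 1] b=[2]
append(b, 1): bitmap=FFFF..... | a=[0, 1] b=[2, 3]
append(a, 3): bitmap=FFFFFFF.. | a=[0, 1, 4, 5, 6] b=[2, 3]

bitmap = FFFFFFF..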